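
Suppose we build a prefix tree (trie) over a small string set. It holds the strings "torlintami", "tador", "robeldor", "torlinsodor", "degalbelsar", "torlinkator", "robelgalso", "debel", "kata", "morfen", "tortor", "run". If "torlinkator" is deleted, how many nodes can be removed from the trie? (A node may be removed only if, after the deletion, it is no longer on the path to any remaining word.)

5

A node on "torlinkator"'s path can go only if nothing else ends at it or branches off below it.
The suffix "kator" (5 nodes) is used only by "torlinkator"; the node for "torlin" still has the child "t", so pruning stops there.
Nodes removed: 5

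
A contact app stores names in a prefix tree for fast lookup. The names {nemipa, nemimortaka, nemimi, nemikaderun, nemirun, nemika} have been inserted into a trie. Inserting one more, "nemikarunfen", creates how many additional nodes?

"nemika" is already a path in the trie; the remaining "runfen" must be added.
New nodes needed: |"nemikarunfen"| − 6 = 12 − 6 = 6.

6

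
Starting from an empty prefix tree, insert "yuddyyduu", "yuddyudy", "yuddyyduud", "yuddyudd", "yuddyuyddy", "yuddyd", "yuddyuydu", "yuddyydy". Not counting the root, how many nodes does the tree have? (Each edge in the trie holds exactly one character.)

21

Trace insertions, counting only characters that open a new branch:
  "yuddyyduu" → 9 new (y, u, d, d, y, y, d, u, u)
  "yuddyudy" → prefix "yuddy" already present; 3 new (u, d, y)
  "yuddyyduud" → prefix "yuddyyduu" already present; 1 new (d)
  "yuddyudd" → prefix "yuddyud" already present; 1 new (d)
  "yuddyuyddy" → prefix "yuddyu" already present; 4 new (y, d, d, y)
  "yuddyd" → prefix "yuddy" already present; 1 new (d)
  "yuddyuydu" → prefix "yuddyuyd" already present; 1 new (u)
  "yuddyydy" → prefix "yuddyyd" already present; 1 new (y)
Total nodes = 9 + 3 + 1 + 1 + 4 + 1 + 1 + 1 = 21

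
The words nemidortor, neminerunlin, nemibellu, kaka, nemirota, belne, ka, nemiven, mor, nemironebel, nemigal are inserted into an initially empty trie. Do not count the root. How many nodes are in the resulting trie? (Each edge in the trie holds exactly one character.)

Insert word by word; a character creates a node only if that edge doesn't already exist:
  "nemidortor" → 10 new (n, e, m, i, d, o, r, t, o, r)
  "neminerunlin" → prefix "nemi" already present; 8 new (n, e, r, u, n, l, i, n)
  "nemibellu" → prefix "nemi" already present; 5 new (b, e, l, l, u)
  "kaka" → 4 new (k, a, k, a)
  "nemirota" → prefix "nemi" already present; 4 new (r, o, t, a)
  "belne" → 5 new (b, e, l, n, e)
  "ka" → prefix "ka" already present; 0 new (none)
  "nemiven" → prefix "nemi" already present; 3 new (v, e, n)
  "mor" → 3 new (m, o, r)
  "nemironebel" → prefix "nemiro" already present; 5 new (n, e, b, e, l)
  "nemigal" → prefix "nemi" already present; 3 new (g, a, l)
Total nodes = 10 + 8 + 5 + 4 + 4 + 5 + 0 + 3 + 3 + 5 + 3 = 50

50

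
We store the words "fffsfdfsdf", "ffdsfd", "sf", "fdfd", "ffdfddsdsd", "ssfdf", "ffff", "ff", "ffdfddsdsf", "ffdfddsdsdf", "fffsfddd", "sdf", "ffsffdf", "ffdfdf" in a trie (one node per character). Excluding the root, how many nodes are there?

43

For each word, the new-node count is its length minus the longest prefix already in the trie:
  "fffsfdfsdf" → 10 new (f, f, f, s, f, d, f, s, d, f)
  "ffdsfd" → prefix "ff" already present; 4 new (d, s, f, d)
  "sf" → 2 new (s, f)
  "fdfd" → prefix "f" already present; 3 new (d, f, d)
  "ffdfddsdsd" → prefix "ffd" already present; 7 new (f, d, d, s, d, s, d)
  "ssfdf" → prefix "s" already present; 4 new (s, f, d, f)
  "ffff" → prefix "fff" already present; 1 new (f)
  "ff" → prefix "ff" already present; 0 new (none)
  "ffdfddsdsf" → prefix "ffdfddsds" already present; 1 new (f)
  "ffdfddsdsdf" → prefix "ffdfddsdsd" already present; 1 new (f)
  "fffsfddd" → prefix "fffsfd" already present; 2 new (d, d)
  "sdf" → prefix "s" already present; 2 new (d, f)
  "ffsffdf" → prefix "ff" already present; 5 new (s, f, f, d, f)
  "ffdfdf" → prefix "ffdfd" already present; 1 new (f)
Total nodes = 10 + 4 + 2 + 3 + 7 + 4 + 1 + 0 + 1 + 1 + 2 + 2 + 5 + 1 = 43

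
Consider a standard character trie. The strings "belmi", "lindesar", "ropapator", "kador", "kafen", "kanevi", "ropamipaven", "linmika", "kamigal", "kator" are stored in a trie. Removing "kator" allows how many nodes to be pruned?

3

After clearing the end-marker at "kator", prune upward until reaching a node still needed by another word.
The suffix "tor" (3 nodes) is used only by "kator"; the node for "ka" still has the child "d", so pruning stops there.
Nodes removed: 3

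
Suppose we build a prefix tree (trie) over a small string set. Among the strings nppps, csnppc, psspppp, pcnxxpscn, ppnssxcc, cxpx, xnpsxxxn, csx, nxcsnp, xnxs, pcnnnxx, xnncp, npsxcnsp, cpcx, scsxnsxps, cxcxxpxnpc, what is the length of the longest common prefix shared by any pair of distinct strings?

Equivalently: take the maximum, over all pairs, of their longest common prefix length.
e.g. "pcnnnxx" and "pcnxxpscn" share the prefix "pcn" of length 3; no pair shares a longer one.
Longest shared-prefix length: 3

3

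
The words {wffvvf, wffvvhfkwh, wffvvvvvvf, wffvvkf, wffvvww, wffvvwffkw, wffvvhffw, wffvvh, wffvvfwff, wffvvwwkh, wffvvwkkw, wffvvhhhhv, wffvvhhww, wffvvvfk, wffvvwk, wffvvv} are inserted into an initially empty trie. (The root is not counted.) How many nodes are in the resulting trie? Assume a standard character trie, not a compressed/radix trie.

42

Trace insertions, counting only characters that open a new branch:
  "wffvvf" → 6 new (w, f, f, v, v, f)
  "wffvvhfkwh" → prefix "wffvv" already present; 5 new (h, f, k, w, h)
  "wffvvvvvvf" → prefix "wffvv" already present; 5 new (v, v, v, v, f)
  "wffvvkf" → prefix "wffvv" already present; 2 new (k, f)
  "wffvvww" → prefix "wffvv" already present; 2 new (w, w)
  "wffvvwffkw" → prefix "wffvvw" already present; 4 new (f, f, k, w)
  "wffvvhffw" → prefix "wffvvhf" already present; 2 new (f, w)
  "wffvvh" → prefix "wffvvh" already present; 0 new (none)
  "wffvvfwff" → prefix "wffvvf" already present; 3 new (w, f, f)
  "wffvvwwkh" → prefix "wffvvww" already present; 2 new (k, h)
  "wffvvwkkw" → prefix "wffvvw" already present; 3 new (k, k, w)
  "wffvvhhhhv" → prefix "wffvvh" already present; 4 new (h, h, h, v)
  "wffvvhhww" → prefix "wffvvhh" already present; 2 new (w, w)
  "wffvvvfk" → prefix "wffvvv" already present; 2 new (f, k)
  "wffvvwk" → prefix "wffvvwk" already present; 0 new (none)
  "wffvvv" → prefix "wffvvv" already present; 0 new (none)
Total nodes = 6 + 5 + 5 + 2 + 2 + 4 + 2 + 0 + 3 + 2 + 3 + 4 + 2 + 2 + 0 + 0 = 42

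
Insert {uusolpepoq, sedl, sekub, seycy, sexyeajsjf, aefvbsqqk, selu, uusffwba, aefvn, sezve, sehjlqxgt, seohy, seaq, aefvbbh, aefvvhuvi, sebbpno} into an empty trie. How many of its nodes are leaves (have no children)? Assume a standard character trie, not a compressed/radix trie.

Leaves are exactly the stored words that no other stored word extends.
Those words: "aefvbbh", "aefvbsqqk", "aefvn", "aefvvhuvi", "seaq", "sebbpno", "sedl", "sehjlqxgt", "sekub", "selu", "seohy", "sexyeajsjf", "seycy", "sezve", "uusffwba", "uusolpepoq"
Leaf count: 16

16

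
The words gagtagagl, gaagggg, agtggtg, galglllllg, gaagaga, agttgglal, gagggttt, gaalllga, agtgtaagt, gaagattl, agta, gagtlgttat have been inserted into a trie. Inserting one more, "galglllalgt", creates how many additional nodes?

4

"galglll" is already a path in the trie; the remaining "algt" must be added.
So 11 − 7 = 4 new nodes.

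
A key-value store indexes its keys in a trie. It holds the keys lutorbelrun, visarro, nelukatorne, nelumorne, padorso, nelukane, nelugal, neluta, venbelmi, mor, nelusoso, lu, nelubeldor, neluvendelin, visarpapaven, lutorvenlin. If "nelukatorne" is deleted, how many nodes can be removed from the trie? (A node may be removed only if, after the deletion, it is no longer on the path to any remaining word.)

After clearing the end-marker at "nelukatorne", prune upward until reaching a node still needed by another word.
The suffix "torne" (5 nodes) is used only by "nelukatorne"; the node for "neluka" still has the child "n", so pruning stops there.
Nodes removed: 5

5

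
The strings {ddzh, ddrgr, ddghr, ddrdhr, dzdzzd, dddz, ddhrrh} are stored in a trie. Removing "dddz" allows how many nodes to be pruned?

Walk "dddz" from the leaf back toward the root, removing each node that no remaining word uses.
The suffix "dz" (2 nodes) is used only by "dddz"; the node for "dd" still has the child "z", so pruning stops there.
Nodes removed: 2

2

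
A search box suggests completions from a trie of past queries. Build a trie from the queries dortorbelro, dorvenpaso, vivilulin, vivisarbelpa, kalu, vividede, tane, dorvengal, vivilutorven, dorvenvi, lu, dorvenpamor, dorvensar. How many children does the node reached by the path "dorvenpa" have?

Follow the path "dorvenpa" to its node, then look at its outgoing edges.
Characters that immediately follow "dorvenpa" among the stored strings: {m, s}.
That node has 2 child edges.

2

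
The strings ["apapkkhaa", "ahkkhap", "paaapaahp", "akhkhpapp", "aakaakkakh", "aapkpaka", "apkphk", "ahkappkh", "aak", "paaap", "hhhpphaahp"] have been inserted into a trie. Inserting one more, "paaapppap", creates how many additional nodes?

4

"paaap" is already a path in the trie; the remaining "ppap" must be added.
Each of the 4 remaining characters creates one node.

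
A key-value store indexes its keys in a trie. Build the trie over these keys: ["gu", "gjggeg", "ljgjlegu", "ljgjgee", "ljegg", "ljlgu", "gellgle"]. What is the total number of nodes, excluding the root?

Trie structure (* marks end of a word):
(root)
├─ g
│  ├─ e
│  │  └─ l
│  │     └─ l
│  │        └─ g
│  │           └─ l
│  │              └─ e *
│  ├─ j
│  │  └─ g
│  │     └─ g
│  │        └─ e
│  │           └─ g *
│  └─ u *
└─ l
   └─ j
      ├─ e
      │  └─ g
      │     └─ g *
      ├─ g
      │  └─ j
      │     ├─ g
      │     │  └─ e
      │     │     └─ e *
      │     └─ l
      │        └─ e
      │           └─ g
      │              └─ u *
      └─ l
         └─ g
            └─ u *
Counting every labelled node above: 30.

30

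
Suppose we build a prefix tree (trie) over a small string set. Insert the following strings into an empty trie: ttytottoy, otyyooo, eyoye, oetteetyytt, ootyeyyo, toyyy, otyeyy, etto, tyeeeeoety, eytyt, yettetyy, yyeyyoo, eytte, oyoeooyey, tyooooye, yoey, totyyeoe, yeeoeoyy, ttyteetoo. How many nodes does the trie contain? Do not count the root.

110

For each word, the new-node count is its length minus the longest prefix already in the trie:
  "ttytottoy" → 9 new (t, t, y, t, o, t, t, o, y)
  "otyyooo" → 7 new (o, t, y, y, o, o, o)
  "eyoye" → 5 new (e, y, o, y, e)
  "oetteetyytt" → prefix "o" already present; 10 new (e, t, t, e, e, t, y, y, t, t)
  "ootyeyyo" → prefix "o" already present; 7 new (o, t, y, e, y, y, o)
  "toyyy" → prefix "t" already present; 4 new (o, y, y, y)
  "otyeyy" → prefix "oty" already present; 3 new (e, y, y)
  "etto" → prefix "e" already present; 3 new (t, t, o)
  "tyeeeeoety" → prefix "t" already present; 9 new (y, e, e, e, e, o, e, t, y)
  "eytyt" → prefix "ey" already present; 3 new (t, y, t)
  "yettetyy" → 8 new (y, e, t, t, e, t, y, y)
  "yyeyyoo" → prefix "y" already present; 6 new (y, e, y, y, o, o)
  "eytte" → prefix "eyt" already present; 2 new (t, e)
  "oyoeooyey" → prefix "o" already present; 8 new (y, o, e, o, o, y, e, y)
  "tyooooye" → prefix "ty" already present; 6 new (o, o, o, o, y, e)
  "yoey" → prefix "y" already present; 3 new (o, e, y)
  "totyyeoe" → prefix "to" already present; 6 new (t, y, y, e, o, e)
  "yeeoeoyy" → prefix "ye" already present; 6 new (e, o, e, o, y, y)
  "ttyteetoo" → prefix "ttyt" already present; 5 new (e, e, t, o, o)
Total nodes = 9 + 7 + 5 + 10 + 7 + 4 + 3 + 3 + 9 + 3 + 8 + 6 + 2 + 8 + 6 + 3 + 6 + 6 + 5 = 110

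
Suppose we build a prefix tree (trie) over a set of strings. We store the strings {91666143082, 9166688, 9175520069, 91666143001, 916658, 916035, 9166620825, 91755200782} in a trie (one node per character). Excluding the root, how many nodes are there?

Trie structure (* marks end of a word):
(root)
└─ 9
   └─ 1
      ├─ 6
      │  ├─ 0
      │  │  └─ 3
      │  │     └─ 5 *
      │  └─ 6
      │     ├─ 5
      │     │  └─ 8 *
      │     └─ 6
      │        ├─ 1
      │        │  └─ 4
      │        │     └─ 3
      │        │        └─ 0
      │        │           ├─ 0
      │        │           │  └─ 1 *
      │        │           └─ 8
      │        │              └─ 2 *
      │        ├─ 2
      │        │  └─ 0
      │        │     └─ 8
      │        │        └─ 2
      │        │           └─ 5 *
      │        └─ 8
      │           └─ 8 *
      └─ 7
         └─ 5
            └─ 5
               └─ 2
                  └─ 0
                     └─ 0
                        ├─ 6
                        │  └─ 9 *
                        └─ 7
                           └─ 8
                              └─ 2 *
Counting every labelled node above: 36.

36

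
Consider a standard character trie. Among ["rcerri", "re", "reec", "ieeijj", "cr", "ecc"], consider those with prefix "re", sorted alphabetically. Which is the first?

Words with prefix "re", in lexicographic order: "re", "reec"
The 1st is re.

re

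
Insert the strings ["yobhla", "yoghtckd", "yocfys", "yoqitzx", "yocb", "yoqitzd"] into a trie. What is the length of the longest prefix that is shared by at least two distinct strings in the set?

6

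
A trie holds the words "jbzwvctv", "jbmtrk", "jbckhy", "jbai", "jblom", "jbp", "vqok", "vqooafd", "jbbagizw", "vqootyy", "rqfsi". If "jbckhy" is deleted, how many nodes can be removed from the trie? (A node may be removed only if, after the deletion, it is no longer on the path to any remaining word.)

4

After clearing the end-marker at "jbckhy", prune upward until reaching a node still needed by another word.
The suffix "ckhy" (4 nodes) is used only by "jbckhy"; the node for "jb" still has the child "z", so pruning stops there.
Nodes removed: 4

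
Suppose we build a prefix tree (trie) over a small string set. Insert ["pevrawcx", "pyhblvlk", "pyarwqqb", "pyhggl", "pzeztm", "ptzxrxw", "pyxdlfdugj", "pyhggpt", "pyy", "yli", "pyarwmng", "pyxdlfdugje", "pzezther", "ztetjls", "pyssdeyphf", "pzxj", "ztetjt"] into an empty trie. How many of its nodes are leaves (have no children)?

A leaf is a node with no children — equivalently, the end of a word that is not a proper prefix of any other stored word.
Those words: "pevrawcx", "ptzxrxw", "pyarwmng", "pyarwqqb", "pyhblvlk", "pyhggl", "pyhggpt", "pyssdeyphf", "pyxdlfdugje", "pyy", "pzezther", "pzeztm", "pzxj", "yli", "ztetjls", "ztetjt"
Leaf count: 16

16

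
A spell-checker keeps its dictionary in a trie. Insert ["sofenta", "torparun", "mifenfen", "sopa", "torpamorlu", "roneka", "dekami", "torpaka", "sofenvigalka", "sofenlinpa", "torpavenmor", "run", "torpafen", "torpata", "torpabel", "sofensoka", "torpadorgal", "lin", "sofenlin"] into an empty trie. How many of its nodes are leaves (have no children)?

18

Leaves are exactly the stored words that no other stored word extends.
Those words: "dekami", "lin", "mifenfen", "roneka", "run", "sofenlinpa", "sofensoka", "sofenta", "sofenvigalka", "sopa", "torpabel", "torpadorgal", "torpafen", "torpaka", "torpamorlu", "torparun", "torpata", "torpavenmor"
Leaf count: 18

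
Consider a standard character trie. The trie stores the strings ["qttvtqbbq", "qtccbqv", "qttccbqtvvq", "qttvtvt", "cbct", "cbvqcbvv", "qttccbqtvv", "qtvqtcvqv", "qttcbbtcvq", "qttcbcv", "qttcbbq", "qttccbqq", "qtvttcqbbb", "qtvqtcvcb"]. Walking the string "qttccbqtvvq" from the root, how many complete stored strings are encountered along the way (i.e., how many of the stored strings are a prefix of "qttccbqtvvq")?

2

Check each prefix of "qttccbqtvvq" against the stored set — each match is an end-marker on the path.
Prefixes of the query that are stored words: "qttccbqtvv", "qttccbqtvvq"
Count: 2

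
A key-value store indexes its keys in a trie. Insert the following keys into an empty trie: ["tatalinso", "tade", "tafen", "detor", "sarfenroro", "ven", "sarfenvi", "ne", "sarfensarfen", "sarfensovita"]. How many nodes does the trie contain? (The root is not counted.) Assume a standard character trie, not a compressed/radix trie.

Trace insertions, counting only characters that open a new branch:
  "tatalinso" → 9 new (t, a, t, a, l, i, n, s, o)
  "tade" → prefix "ta" already present; 2 new (d, e)
  "tafen" → prefix "ta" already present; 3 new (f, e, n)
  "detor" → 5 new (d, e, t, o, r)
  "sarfenroro" → 10 new (s, a, r, f, e, n, r, o, r, o)
  "ven" → 3 new (v, e, n)
  "sarfenvi" → prefix "sarfen" already present; 2 new (v, i)
  "ne" → 2 new (n, e)
  "sarfensarfen" → prefix "sarfen" already present; 6 new (s, a, r, f, e, n)
  "sarfensovita" → prefix "sarfens" already present; 5 new (o, v, i, t, a)
Total nodes = 9 + 2 + 3 + 5 + 10 + 3 + 2 + 2 + 6 + 5 = 47

47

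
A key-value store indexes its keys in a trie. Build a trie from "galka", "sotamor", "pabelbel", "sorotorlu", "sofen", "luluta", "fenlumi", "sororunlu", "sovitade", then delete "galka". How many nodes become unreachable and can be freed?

A node on "galka"'s path can go only if nothing else ends at it or branches off below it.
No other word shares any prefix with "galka", so all 5 of its nodes go.
Nodes removed: 5

5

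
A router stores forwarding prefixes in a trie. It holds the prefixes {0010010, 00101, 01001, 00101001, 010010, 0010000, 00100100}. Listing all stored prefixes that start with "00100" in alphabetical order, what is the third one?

DFS of the "00100" subtree visits, in order: "0010000", "0010010", "00100100"
The 3rd is 00100100.

00100100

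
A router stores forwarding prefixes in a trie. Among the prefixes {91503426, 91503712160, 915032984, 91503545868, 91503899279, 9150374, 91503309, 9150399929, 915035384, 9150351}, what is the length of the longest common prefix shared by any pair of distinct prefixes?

Look for the deepest trie node that still has at least two words in its subtree.
"9150351" and "915035384" agree on "915035" (6 characters) before diverging; nothing deeper is shared.
Longest shared-prefix length: 6

6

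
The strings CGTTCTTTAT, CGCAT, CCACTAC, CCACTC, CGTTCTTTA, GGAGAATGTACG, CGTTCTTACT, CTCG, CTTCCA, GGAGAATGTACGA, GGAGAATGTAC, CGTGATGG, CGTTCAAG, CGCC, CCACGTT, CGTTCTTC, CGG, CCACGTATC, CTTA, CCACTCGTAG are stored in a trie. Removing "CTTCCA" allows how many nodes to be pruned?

3

After clearing the end-marker at "CTTCCA", prune upward until reaching a node still needed by another word.
The suffix "CCA" (3 nodes) is used only by "CTTCCA"; the node for "CTT" still has the child "A", so pruning stops there.
Nodes removed: 3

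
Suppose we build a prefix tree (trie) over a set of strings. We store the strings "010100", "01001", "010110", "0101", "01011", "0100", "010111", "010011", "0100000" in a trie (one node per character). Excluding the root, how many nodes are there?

15

Trie structure (* marks end of a word):
(root)
└─ 0
   └─ 1
      └─ 0
         ├─ 0 *
         │  ├─ 0
         │  │  └─ 0
         │  │     └─ 0 *
         │  └─ 1 *
         │     └─ 1 *
         └─ 1 *
            ├─ 0
            │  └─ 0 *
            └─ 1 *
               ├─ 0 *
               └─ 1 *
Counting every labelled node above: 15.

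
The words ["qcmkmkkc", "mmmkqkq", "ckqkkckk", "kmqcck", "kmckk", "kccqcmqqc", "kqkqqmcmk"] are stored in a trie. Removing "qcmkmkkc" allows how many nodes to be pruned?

8

Walk "qcmkmkkc" from the leaf back toward the root, removing each node that no remaining word uses.
No other word shares any prefix with "qcmkmkkc", so all 8 of its nodes go.
Nodes removed: 8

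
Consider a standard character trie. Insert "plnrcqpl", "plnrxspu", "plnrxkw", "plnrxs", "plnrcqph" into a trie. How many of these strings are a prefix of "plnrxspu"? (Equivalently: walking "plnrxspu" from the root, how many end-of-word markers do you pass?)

Walk "plnrxspu" from the root; an end-of-word marker is hit whenever a stored word is a prefix of "plnrxspu".
Prefixes of the query that are stored words: "plnrxs", "plnrxspu"
Count: 2

2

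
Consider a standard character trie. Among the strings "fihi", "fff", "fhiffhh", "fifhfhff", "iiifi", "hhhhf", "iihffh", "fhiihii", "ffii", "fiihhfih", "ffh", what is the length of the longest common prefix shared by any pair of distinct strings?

3

Look for the deepest trie node that still has at least two words in its subtree.
e.g. "fhiffhh" and "fhiihii" share the prefix "fhi" of length 3; no pair shares a longer one.
Longest shared-prefix length: 3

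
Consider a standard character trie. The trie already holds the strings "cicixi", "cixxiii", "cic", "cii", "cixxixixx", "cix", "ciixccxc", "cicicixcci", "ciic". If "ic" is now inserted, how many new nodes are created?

2

No existing word starts with "i", so every character of "ic" needs a new node.
2 − 0 = 2 new nodes.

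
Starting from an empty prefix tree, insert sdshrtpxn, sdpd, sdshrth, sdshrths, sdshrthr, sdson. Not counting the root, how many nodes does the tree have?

Trie structure (* marks end of a word):
(root)
└─ s
   └─ d
      ├─ p
      │  └─ d *
      └─ s
         ├─ h
         │  └─ r
         │     └─ t
         │        ├─ h *
         │        │  ├─ r *
         │        │  └─ s *
         │        └─ p
         │           └─ x
         │              └─ n *
         └─ o
            └─ n *
Counting every labelled node above: 16.

16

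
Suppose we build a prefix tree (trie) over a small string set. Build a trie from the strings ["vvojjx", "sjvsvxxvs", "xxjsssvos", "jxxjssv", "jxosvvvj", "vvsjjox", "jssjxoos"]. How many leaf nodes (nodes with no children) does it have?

7

Leaves are exactly the stored words that no other stored word extends.
Those words: "jssjxoos", "jxosvvvj", "jxxjssv", "sjvsvxxvs", "vvojjx", "vvsjjox", "xxjsssvos"
Leaf count: 7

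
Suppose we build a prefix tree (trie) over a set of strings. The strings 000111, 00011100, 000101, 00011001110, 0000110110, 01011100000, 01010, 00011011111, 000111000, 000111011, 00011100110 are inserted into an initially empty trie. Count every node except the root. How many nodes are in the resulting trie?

Trace insertions, counting only characters that open a new branch:
  "000111" → 6 new (0, 0, 0, 1, 1, 1)
  "00011100" → prefix "000111" already present; 2 new (0, 0)
  "000101" → prefix "0001" already present; 2 new (0, 1)
  "00011001110" → prefix "00011" already present; 6 new (0, 0, 1, 1, 1, 0)
  "0000110110" → prefix "000" already present; 7 new (0, 1, 1, 0, 1, 1, 0)
  "01011100000" → prefix "0" already present; 10 new (1, 0, 1, 1, 1, 0, 0, 0, 0, 0)
  "01010" → prefix "0101" already present; 1 new (0)
  "00011011111" → prefix "000110" already present; 5 new (1, 1, 1, 1, 1)
  "000111000" → prefix "00011100" already present; 1 new (0)
  "000111011" → prefix "0001110" already present; 2 new (1, 1)
  "00011100110" → prefix "00011100" already present; 3 new (1, 1, 0)
Total nodes = 6 + 2 + 2 + 6 + 7 + 10 + 1 + 5 + 1 + 2 + 3 = 45

45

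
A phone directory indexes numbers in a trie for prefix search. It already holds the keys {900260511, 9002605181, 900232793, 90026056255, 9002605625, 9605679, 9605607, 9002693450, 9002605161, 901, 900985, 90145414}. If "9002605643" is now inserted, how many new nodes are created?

2

Walking "9002605643" from the root, the first 8 characters ("90026056") follow existing edges; "4" is the first miss.
So 10 − 8 = 2 new nodes.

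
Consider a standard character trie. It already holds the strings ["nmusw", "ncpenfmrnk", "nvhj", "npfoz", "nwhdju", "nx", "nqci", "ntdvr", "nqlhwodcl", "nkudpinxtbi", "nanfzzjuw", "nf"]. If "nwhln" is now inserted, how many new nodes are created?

2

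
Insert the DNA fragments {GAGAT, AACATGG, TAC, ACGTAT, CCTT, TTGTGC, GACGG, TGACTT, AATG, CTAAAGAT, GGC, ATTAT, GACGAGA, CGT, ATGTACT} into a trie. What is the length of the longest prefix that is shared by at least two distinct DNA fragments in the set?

4

The deepest shared node is where two words last agree before diverging.
e.g. "GACGAGA" and "GACGG" share the prefix "GACG" of length 4; no pair shares a longer one.
Longest shared-prefix length: 4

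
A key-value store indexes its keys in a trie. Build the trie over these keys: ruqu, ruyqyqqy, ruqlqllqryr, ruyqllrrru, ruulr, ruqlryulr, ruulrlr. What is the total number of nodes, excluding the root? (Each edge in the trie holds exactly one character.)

34

Insert word by word; a character creates a node only if that edge doesn't already exist:
  "ruqu" → 4 new (r, u, q, u)
  "ruyqyqqy" → prefix "ru" already present; 6 new (y, q, y, q, q, y)
  "ruqlqllqryr" → prefix "ruq" already present; 8 new (l, q, l, l, q, r, y, r)
  "ruyqllrrru" → prefix "ruyq" already present; 6 new (l, l, r, r, r, u)
  "ruulr" → prefix "ru" already present; 3 new (u, l, r)
  "ruqlryulr" → prefix "ruql" already present; 5 new (r, y, u, l, r)
  "ruulrlr" → prefix "ruulr" already present; 2 new (l, r)
Total nodes = 4 + 6 + 8 + 6 + 3 + 5 + 2 = 34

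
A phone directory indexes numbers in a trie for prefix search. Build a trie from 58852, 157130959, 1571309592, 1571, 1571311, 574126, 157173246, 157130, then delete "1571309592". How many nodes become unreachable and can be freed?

1

A node on "1571309592"'s path can go only if nothing else ends at it or branches off below it.
The suffix "2" (1 node) is used only by "1571309592"; "157130959" is itself a stored word, so pruning stops there.
Nodes removed: 1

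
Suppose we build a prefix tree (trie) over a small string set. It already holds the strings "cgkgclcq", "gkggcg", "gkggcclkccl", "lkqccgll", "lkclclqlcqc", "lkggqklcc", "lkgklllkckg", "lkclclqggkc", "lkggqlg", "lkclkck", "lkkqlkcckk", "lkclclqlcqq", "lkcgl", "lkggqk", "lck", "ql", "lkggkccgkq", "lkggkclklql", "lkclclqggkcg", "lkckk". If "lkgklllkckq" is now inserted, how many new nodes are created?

"lkgklllkck" is already a path in the trie; the remaining "q" must be added.
Each of the 1 remaining characters creates one node.

1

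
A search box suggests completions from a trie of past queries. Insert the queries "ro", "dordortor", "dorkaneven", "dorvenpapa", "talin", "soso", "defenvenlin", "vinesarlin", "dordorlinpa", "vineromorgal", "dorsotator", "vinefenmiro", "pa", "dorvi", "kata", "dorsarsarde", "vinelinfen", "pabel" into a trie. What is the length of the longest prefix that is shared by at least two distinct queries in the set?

6

The deepest shared node is where two words last agree before diverging.
e.g. "dordorlinpa" and "dordortor" share the prefix "dordor" of length 6; no pair shares a longer one.
Longest shared-prefix length: 6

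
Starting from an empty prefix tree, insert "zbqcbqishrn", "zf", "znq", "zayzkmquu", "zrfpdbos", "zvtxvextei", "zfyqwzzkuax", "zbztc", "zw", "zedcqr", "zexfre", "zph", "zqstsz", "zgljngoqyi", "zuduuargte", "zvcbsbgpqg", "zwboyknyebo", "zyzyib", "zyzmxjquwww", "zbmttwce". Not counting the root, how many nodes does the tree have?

121

For each word, the new-node count is its length minus the longest prefix already in the trie:
  "zbqcbqishrn" → 11 new (z, b, q, c, b, q, i, s, h, r, n)
  "zf" → prefix "z" already present; 1 new (f)
  "znq" → prefix "z" already present; 2 new (n, q)
  "zayzkmquu" → prefix "z" already present; 8 new (a, y, z, k, m, q, u, u)
  "zrfpdbos" → prefix "z" already present; 7 new (r, f, p, d, b, o, s)
  "zvtxvextei" → prefix "z" already present; 9 new (v, t, x, v, e, x, t, e, i)
  "zfyqwzzkuax" → prefix "zf" already present; 9 new (y, q, w, z, z, k, u, a, x)
  "zbztc" → prefix "zb" already present; 3 new (z, t, c)
  "zw" → prefix "z" already present; 1 new (w)
  "zedcqr" → prefix "z" already present; 5 new (e, d, c, q, r)
  "zexfre" → prefix "ze" already present; 4 new (x, f, r, e)
  "zph" → prefix "z" already present; 2 new (p, h)
  "zqstsz" → prefix "z" already present; 5 new (q, s, t, s, z)
  "zgljngoqyi" → prefix "z" already present; 9 new (g, l, j, n, g, o, q, y, i)
  "zuduuargte" → prefix "z" already present; 9 new (u, d, u, u, a, r, g, t, e)
  "zvcbsbgpqg" → prefix "zv" already present; 8 new (c, b, s, b, g, p, q, g)
  "zwboyknyebo" → prefix "zw" already present; 9 new (b, o, y, k, n, y, e, b, o)
  "zyzyib" → prefix "z" already present; 5 new (y, z, y, i, b)
  "zyzmxjquwww" → prefix "zyz" already present; 8 new (m, x, j, q, u, w, w, w)
  "zbmttwce" → prefix "zb" already present; 6 new (m, t, t, w, c, e)
Total nodes = 11 + 1 + 2 + 8 + 7 + 9 + 9 + 3 + 1 + 5 + 4 + 2 + 5 + 9 + 9 + 8 + 9 + 5 + 8 + 6 = 121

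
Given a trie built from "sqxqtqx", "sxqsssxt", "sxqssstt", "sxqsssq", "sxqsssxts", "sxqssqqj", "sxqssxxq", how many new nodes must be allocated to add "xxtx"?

4

Nothing in the trie begins with "x"; the whole of "xxtx" is new.
4 − 0 = 4 new nodes.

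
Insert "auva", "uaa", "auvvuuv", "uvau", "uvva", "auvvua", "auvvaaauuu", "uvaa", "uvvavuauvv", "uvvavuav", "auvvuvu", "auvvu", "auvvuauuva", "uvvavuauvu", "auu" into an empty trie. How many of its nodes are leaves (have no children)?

A leaf is a node with no children — equivalently, the end of a word that is not a proper prefix of any other stored word.
Those words: "auu", "auva", "auvvaaauuu", "auvvuauuva", "auvvuuv", "auvvuvu", "uaa", "uvaa", "uvau", "uvvavuauvu", "uvvavuauvv", "uvvavuav"
Leaf count: 12

12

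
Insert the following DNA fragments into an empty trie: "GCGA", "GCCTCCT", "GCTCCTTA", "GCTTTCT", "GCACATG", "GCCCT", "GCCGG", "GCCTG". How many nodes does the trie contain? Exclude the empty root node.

29

Insert word by word; a character creates a node only if that edge doesn't already exist:
  "GCGA" → 4 new (G, C, G, A)
  "GCCTCCT" → prefix "GC" already present; 5 new (C, T, C, C, T)
  "GCTCCTTA" → prefix "GC" already present; 6 new (T, C, C, T, T, A)
  "GCTTTCT" → prefix "GCT" already present; 4 new (T, T, C, T)
  "GCACATG" → prefix "GC" already present; 5 new (A, C, A, T, G)
  "GCCCT" → prefix "GCC" already present; 2 new (C, T)
  "GCCGG" → prefix "GCC" already present; 2 new (G, G)
  "GCCTG" → prefix "GCCT" already present; 1 new (G)
Total nodes = 4 + 5 + 6 + 4 + 5 + 2 + 2 + 1 = 29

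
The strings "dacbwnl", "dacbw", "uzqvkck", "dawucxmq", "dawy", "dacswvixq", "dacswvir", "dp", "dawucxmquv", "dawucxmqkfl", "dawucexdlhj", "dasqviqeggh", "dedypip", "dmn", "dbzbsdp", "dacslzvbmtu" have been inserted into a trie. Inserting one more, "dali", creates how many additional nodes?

2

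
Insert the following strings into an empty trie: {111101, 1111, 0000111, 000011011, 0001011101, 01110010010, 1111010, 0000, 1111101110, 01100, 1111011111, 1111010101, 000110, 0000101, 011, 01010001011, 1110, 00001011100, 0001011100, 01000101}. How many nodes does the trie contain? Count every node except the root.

73

Trace insertions, counting only characters that open a new branch:
  "111101" → 6 new (1, 1, 1, 1, 0, 1)
  "1111" → prefix "1111" already present; 0 new (none)
  "0000111" → 7 new (0, 0, 0, 0, 1, 1, 1)
  "000011011" → prefix "000011" already present; 3 new (0, 1, 1)
  "0001011101" → prefix "000" already present; 7 new (1, 0, 1, 1, 1, 0, 1)
  "01110010010" → prefix "0" already present; 10 new (1, 1, 1, 0, 0, 1, 0, 0, 1, 0)
  "1111010" → prefix "111101" already present; 1 new (0)
  "0000" → prefix "0000" already present; 0 new (none)
  "1111101110" → prefix "1111" already present; 6 new (1, 0, 1, 1, 1, 0)
  "01100" → prefix "011" already present; 2 new (0, 0)
  "1111011111" → prefix "111101" already present; 4 new (1, 1, 1, 1)
  "1111010101" → prefix "1111010" already present; 3 new (1, 0, 1)
  "000110" → prefix "0001" already present; 2 new (1, 0)
  "0000101" → prefix "00001" already present; 2 new (0, 1)
  "011" → prefix "011" already present; 0 new (none)
  "01010001011" → prefix "01" already present; 9 new (0, 1, 0, 0, 0, 1, 0, 1, 1)
  "1110" → prefix "111" already present; 1 new (0)
  "00001011100" → prefix "0000101" already present; 4 new (1, 1, 0, 0)
  "0001011100" → prefix "000101110" already present; 1 new (0)
  "01000101" → prefix "010" already present; 5 new (0, 0, 1, 0, 1)
Total nodes = 6 + 0 + 7 + 3 + 7 + 10 + 1 + 0 + 6 + 2 + 4 + 3 + 2 + 2 + 0 + 9 + 1 + 4 + 1 + 5 = 73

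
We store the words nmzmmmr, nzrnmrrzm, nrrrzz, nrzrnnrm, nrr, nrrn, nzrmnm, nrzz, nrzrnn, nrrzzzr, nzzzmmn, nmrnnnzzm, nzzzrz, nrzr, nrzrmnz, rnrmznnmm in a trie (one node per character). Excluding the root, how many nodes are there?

61

Trace insertions, counting only characters that open a new branch:
  "nmzmmmr" → 7 new (n, m, z, m, m, m, r)
  "nzrnmrrzm" → prefix "n" already present; 8 new (z, r, n, m, r, r, z, m)
  "nrrrzz" → prefix "n" already present; 5 new (r, r, r, z, z)
  "nrzrnnrm" → prefix "nr" already present; 6 new (z, r, n, n, r, m)
  "nrr" → prefix "nrr" already present; 0 new (none)
  "nrrn" → prefix "nrr" already present; 1 new (n)
  "nzrmnm" → prefix "nzr" already present; 3 new (m, n, m)
  "nrzz" → prefix "nrz" already present; 1 new (z)
  "nrzrnn" → prefix "nrzrnn" already present; 0 new (none)
  "nrrzzzr" → prefix "nrr" already present; 4 new (z, z, z, r)
  "nzzzmmn" → prefix "nz" already present; 5 new (z, z, m, m, n)
  "nmrnnnzzm" → prefix "nm" already present; 7 new (r, n, n, n, z, z, m)
  "nzzzrz" → prefix "nzzz" already present; 2 new (r, z)
  "nrzr" → prefix "nrzr" already present; 0 new (none)
  "nrzrmnz" → prefix "nrzr" already present; 3 new (m, n, z)
  "rnrmznnmm" → 9 new (r, n, r, m, z, n, n, m, m)
Total nodes = 7 + 8 + 5 + 6 + 0 + 1 + 3 + 1 + 0 + 4 + 5 + 7 + 2 + 0 + 3 + 9 = 61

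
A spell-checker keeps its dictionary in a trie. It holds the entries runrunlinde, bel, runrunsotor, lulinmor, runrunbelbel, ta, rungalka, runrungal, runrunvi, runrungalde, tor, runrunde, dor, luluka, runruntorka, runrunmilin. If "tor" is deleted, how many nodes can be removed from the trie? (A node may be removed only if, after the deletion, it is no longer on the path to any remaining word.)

2

Walk "tor" from the leaf back toward the root, removing each node that no remaining word uses.
The suffix "or" (2 nodes) is used only by "tor"; the node for "t" still has the child "a", so pruning stops there.
Nodes removed: 2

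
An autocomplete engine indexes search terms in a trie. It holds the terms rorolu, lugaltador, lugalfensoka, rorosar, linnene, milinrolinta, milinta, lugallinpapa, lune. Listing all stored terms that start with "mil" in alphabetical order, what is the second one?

milinta

Filter for "mil…" and sort: "milinrolinta", "milinta"
The 2nd is milinta.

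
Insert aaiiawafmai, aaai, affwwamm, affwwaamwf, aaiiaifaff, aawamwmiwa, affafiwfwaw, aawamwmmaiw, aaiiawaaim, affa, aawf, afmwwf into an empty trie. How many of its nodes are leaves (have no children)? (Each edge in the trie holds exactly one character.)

11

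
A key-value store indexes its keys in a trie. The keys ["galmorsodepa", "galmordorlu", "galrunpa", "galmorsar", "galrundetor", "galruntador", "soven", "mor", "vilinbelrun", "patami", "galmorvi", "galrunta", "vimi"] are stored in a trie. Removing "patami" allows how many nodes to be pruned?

After clearing the end-marker at "patami", prune upward until reaching a node still needed by another word.
No other word shares any prefix with "patami", so all 6 of its nodes go.
Nodes removed: 6

6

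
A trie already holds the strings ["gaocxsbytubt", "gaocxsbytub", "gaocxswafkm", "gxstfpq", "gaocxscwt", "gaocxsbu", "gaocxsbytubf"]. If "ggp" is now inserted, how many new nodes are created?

"g" is already a path in the trie; the remaining "gp" must be added.
Each of the 2 remaining characters creates one node.

2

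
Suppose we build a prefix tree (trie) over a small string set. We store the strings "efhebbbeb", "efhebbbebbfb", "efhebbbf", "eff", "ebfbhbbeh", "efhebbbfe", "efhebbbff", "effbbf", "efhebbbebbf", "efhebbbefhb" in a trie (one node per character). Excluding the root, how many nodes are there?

30

Trie structure (* marks end of a word):
(root)
└─ e
   ├─ b
   │  └─ f
   │     └─ b
   │        └─ h
   │           └─ b
   │              └─ b
   │                 └─ e
   │                    └─ h *
   └─ f
      ├─ f *
      │  └─ b
      │     └─ b
      │        └─ f *
      └─ h
         └─ e
            └─ b
               └─ b
                  └─ b
                     ├─ e
                     │  ├─ b *
                     │  │  └─ b
                     │  │     └─ f *
                     │  │        └─ b *
                     │  └─ f
                     │     └─ h
                     │        └─ b *
                     └─ f *
                        ├─ e *
                        └─ f *
Counting every labelled node above: 30.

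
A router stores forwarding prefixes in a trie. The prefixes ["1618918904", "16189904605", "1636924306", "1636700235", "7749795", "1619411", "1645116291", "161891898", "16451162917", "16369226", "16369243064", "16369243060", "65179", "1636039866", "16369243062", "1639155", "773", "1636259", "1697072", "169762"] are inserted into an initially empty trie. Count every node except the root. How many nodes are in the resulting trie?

82

Count nodes per top-level branch (shared prefixes stored once):
  '1'-branch (1618918904, 161891898, 16189904605, 1619411, 1636039866, 1636259, 1636700235, 16369226, 1636924306, 16369243060, 16369243062, 16369243064, 1639155, 1645116291, 16451162917, 1697072, 169762): 69 nodes
  '6'-branch (65179): 5 nodes
  '7'-branch (773, 7749795): 8 nodes
Sum: 82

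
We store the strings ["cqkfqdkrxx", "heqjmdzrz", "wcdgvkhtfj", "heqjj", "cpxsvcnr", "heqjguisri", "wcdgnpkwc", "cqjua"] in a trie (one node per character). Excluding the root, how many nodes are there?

Trace insertions, counting only characters that open a new branch:
  "cqkfqdkrxx" → 10 new (c, q, k, f, q, d, k, r, x, x)
  "heqjmdzrz" → 9 new (h, e, q, j, m, d, z, r, z)
  "wcdgvkhtfj" → 10 new (w, c, d, g, v, k, h, t, f, j)
  "heqjj" → prefix "heqj" already present; 1 new (j)
  "cpxsvcnr" → prefix "c" already present; 7 new (p, x, s, v, c, n, r)
  "heqjguisri" → prefix "heqj" already present; 6 new (g, u, i, s, r, i)
  "wcdgnpkwc" → prefix "wcdg" already present; 5 new (n, p, k, w, c)
  "cqjua" → prefix "cq" already present; 3 new (j, u, a)
Total nodes = 10 + 9 + 10 + 1 + 7 + 6 + 5 + 3 = 51

51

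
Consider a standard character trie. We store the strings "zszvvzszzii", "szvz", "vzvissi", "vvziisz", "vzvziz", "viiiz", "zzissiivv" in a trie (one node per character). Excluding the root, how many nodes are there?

43

Count nodes per top-level branch (shared prefixes stored once):
  's'-branch (szvz): 4 nodes
  'v'-branch (viiiz, vvziisz, vzvissi, vzvziz): 20 nodes
  'z'-branch (zszvvzszzii, zzissiivv): 19 nodes
Sum: 43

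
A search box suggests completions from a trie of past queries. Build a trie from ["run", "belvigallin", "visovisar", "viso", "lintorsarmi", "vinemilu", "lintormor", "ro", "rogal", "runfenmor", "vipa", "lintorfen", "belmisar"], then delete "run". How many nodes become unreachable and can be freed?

Walk "run" from the leaf back toward the root, removing each node that no remaining word uses.
Every node on "run" is still needed (e.g. by "runfenmor"), so nothing is freed.
Nodes removed: 0

0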